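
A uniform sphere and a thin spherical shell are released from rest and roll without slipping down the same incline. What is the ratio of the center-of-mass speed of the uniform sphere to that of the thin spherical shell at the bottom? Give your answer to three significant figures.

Each satisfies Mgh = ½(1+k)Mv² with k = I/(MR²), so v ∝ 1/√(1+k).
For the uniform sphere k = 0.4; for the thin spherical shell k = 2/3.
v₁/v₂ = √((1+k₂)/(1+k₁)) = √(1.667/1.4) ≈ 1.09.

v_ratio ≈ 1.09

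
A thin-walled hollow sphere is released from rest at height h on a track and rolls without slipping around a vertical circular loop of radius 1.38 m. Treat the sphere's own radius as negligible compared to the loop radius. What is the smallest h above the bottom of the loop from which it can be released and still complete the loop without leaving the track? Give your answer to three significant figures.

The moment of inertia is (2/3)MR², giving k ≡ I/(MR²) = 2/3.
At the top of the loop, the minimum-contact condition is Mg = Mv_top²/r, so v_top² = gr.
With ω = v/R, the kinetic energy at speed v is ½(1+k)Mv² = (5/6)Mv².
Energy conservation from release (height h) to the top (height 2r): Mgh = Mg(2r) + (5/6)M·gr.
Thus h_min = 2r + (1+k)r/2 = r(2 + 1.667/2) = 1.38 × 2.833 ≈ 3.91 m.

h_min ≈ 3.91 m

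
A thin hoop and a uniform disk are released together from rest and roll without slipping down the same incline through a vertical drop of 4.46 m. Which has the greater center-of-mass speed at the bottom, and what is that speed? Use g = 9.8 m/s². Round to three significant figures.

For rolling without slipping, Mgh = ½(1+k)Mv² where k = I/(MR²), so v = √(2gh/(1+k)).
Thin hoop: k = 1, giving v = √(2×9.8×4.46/2) = 6.611 m/s.
Uniform disk: k = 0.5, giving v = √(2×9.8×4.46/1.5) = 7.634 m/s.
The smaller k wins: the uniform disk, at ≈ 7.63 m/s.

the uniform disk, at v ≈ 7.63 m/s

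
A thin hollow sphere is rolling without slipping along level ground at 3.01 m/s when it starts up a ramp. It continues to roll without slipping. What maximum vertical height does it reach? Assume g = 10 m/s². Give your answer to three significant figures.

h ≈ 0.755 m

With I = (2/3)MR², the ratio k = I/(MR²) is 2/3.
Since it rolls without slipping, ω = v/R and KE = ½Mv² + ½Iω² = ½(1+k)Mv² = (5/6)Mv².
At the top the kinetic energy is zero, so (5/6)Mv₀² = Mgh.
Thus h = (1+k)v₀²/(2g) = 1.667 × 3.01² / (2 × 10) ≈ 0.755 m.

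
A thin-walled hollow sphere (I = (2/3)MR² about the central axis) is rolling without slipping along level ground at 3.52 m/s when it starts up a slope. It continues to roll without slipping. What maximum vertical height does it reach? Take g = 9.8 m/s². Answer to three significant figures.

The moment of inertia is (2/3)MR², giving k ≡ I/(MR²) = 2/3.
Pure rolling means v = ωR; then KE = ½Mv² + ½I(v/R)² = ½(1+k)Mv² = (5/6)Mv².
At the top the kinetic energy is zero, so (5/6)Mv₀² = Mgh.
Thus h = (1+k)v₀²/(2g) = 1.667 × 3.52² / (2 × 9.8) ≈ 1.05 m.

h ≈ 1.05 m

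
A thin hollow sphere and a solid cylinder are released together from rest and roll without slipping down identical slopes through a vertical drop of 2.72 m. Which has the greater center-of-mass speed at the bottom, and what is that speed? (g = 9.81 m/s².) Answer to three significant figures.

For rolling without slipping, Mgh = ½(1+k)Mv² where k = I/(MR²), so v = √(2gh/(1+k)).
Thin hollow sphere: k = 2/3, giving v = √(2×9.81×2.72/1.667) = 5.659 m/s.
Solid cylinder: k = 0.5, giving v = √(2×9.81×2.72/1.5) = 5.965 m/s.
The smaller k wins: the solid cylinder, at ≈ 5.96 m/s.

the solid cylinder, at v ≈ 5.96 m/s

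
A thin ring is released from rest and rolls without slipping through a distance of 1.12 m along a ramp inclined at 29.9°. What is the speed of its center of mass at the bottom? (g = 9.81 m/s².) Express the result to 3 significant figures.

With I = MR², the ratio k = I/(MR²) is 1.
Rolling without slipping gives ω = v/R, so the total kinetic energy is ½Mv² + ½Iω² = ½(1+k)Mv² = Mv².
The vertical drop is h = L sinθ = 1.12 × sin29.9° = 0.5583 m.
Setting Mgh = Mv² gives v = √(2gh/(1+k)) = √(2·9.81·0.5583/2) ≈ 2.34 m/s.

v ≈ 2.34 m/s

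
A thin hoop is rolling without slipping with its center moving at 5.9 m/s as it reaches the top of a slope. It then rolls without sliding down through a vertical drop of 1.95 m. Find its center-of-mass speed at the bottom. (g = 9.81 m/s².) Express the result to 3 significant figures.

v ≈ 7.34 m/s

For this body I = MR², i.e. k = I/(MR²) = 1.
The rolling condition ω = v/R makes the rotational term ½I(v/R)² = ½kMv², so KE_total = ½(1+k)Mv² = Mv².
Conserving energy between top and bottom: Mv² = Mv₀² + Mgh, hence v² = v₀² + 2gh/(1+k).
v = √(5.9² + 2×9.81×1.95/2) = √53.94 ≈ 7.34 m/s.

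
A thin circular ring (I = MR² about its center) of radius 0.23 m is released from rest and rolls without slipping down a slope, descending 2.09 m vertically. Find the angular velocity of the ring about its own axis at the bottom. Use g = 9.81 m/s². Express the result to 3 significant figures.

Here I = MR², so the shape factor k = I/(MR²) = 1.
Rolling without slipping gives ω = v/R, so the total kinetic energy is ½Mv² + ½Iω² = ½(1+k)Mv² = Mv².
Energy conservation Mgh = ½(1+k)Mv² gives v = √(2gh/(1+k)) = √(2 × 9.81 × 2.09 / 2) = 4.528 m/s.
Then ω = v/R = 4.528 / 0.23 ≈ 19.7 rad/s.

ω ≈ 19.7 rad/s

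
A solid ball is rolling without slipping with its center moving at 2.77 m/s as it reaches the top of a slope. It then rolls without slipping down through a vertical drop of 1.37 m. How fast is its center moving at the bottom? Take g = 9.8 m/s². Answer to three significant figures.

For this body I = (2/5)MR², i.e. k = I/(MR²) = 0.4.
The rolling condition ω = v/R makes the rotational term ½I(v/R)² = ½kMv², so KE_total = ½(1+k)Mv² = (7/10)Mv².
Conserving energy between top and bottom: (7/10)Mv² = (7/10)Mv₀² + Mgh, hence v² = v₀² + 2gh/(1+k).
v = √(2.77² + 2×9.8×1.37/1.4) = √26.85 ≈ 5.18 m/s.

v ≈ 5.18 m/s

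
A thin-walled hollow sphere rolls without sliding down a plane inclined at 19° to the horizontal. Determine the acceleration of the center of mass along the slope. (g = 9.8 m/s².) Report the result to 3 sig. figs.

For this body I = (2/3)MR², i.e. k = I/(MR²) = 2/3.
Newton's second law down the slope: Mg sinθ − f = Ma. The torque equation fR = Iα (with α = a/R) gives f = kMa.
Eliminating f: Mg sinθ = (1+k)Ma, so a = g sinθ/(1+k) = 9.8 × sin19° / 1.667 ≈ 1.91 m/s².

a ≈ 1.91 m/s²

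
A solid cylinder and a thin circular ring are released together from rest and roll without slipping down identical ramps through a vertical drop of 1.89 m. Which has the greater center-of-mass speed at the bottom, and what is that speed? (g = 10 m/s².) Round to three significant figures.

the solid cylinder, at v ≈ 5.02 m/s

For rolling without slipping, Mgh = ½(1+k)Mv² where k = I/(MR²), so v = √(2gh/(1+k)).
Solid cylinder: k = 0.5, giving v = √(2×10×1.89/1.5) = 5.02 m/s.
Thin circular ring: k = 1, giving v = √(2×10×1.89/2) = 4.347 m/s.
The smaller k wins: the solid cylinder, at ≈ 5.02 m/s.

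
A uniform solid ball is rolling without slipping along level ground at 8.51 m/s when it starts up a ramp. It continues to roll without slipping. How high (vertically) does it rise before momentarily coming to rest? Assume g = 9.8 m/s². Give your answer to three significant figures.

With I = (2/5)MR², the ratio k = I/(MR²) is 0.4.
Since it rolls without slipping, ω = v/R and KE = ½Mv² + ½Iω² = ½(1+k)Mv² = (7/10)Mv².
At the top the kinetic energy is zero, so (7/10)Mv₀² = Mgh.
Thus h = (1+k)v₀²/(2g) = 1.4 × 8.51² / (2 × 9.8) ≈ 5.17 m.

h ≈ 5.17 m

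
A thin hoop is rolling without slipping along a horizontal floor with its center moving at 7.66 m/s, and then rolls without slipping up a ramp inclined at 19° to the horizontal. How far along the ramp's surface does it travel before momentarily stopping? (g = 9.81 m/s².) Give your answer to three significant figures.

For this body I = MR², i.e. k = I/(MR²) = 1.
Pure rolling means v = ωR; then KE = ½Mv² + ½I(v/R)² = ½(1+k)Mv² = Mv².
Setting this equal to Mgh gives the vertical rise h = (1+k)v₀²/(2g) = 2×7.66²/(2×9.81) = 5.981 m.
Along the incline, d = h/sinθ = 5.981/sin19° ≈ 18.4 m.

d ≈ 18.4 m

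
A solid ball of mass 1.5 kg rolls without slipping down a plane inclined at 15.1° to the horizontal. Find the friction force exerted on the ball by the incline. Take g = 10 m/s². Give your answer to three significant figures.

f ≈ 1.12 N

Here I = (2/5)MR², so the shape factor k = I/(MR²) = 0.4.
Newton's second law down the slope: Mg sinθ − f = Ma. The torque equation fR = Iα (with α = a/R) gives f = kMa.
Combining, a = g sinθ/(1+k) and f = kMa = kMg sinθ/(1+k).
f = 0.4 × 1.5 × 10 × sin15.1° / 1.4 ≈ 1.12 N.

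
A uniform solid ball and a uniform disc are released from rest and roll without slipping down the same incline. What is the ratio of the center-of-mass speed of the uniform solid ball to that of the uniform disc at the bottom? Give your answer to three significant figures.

Each satisfies Mgh = ½(1+k)Mv² with k = I/(MR²), so v ∝ 1/√(1+k).
For the uniform solid ball k = 0.4; for the uniform disc k = 0.5.
v₁/v₂ = √((1+k₂)/(1+k₁)) = √(1.5/1.4) ≈ 1.04.

v_ratio ≈ 1.04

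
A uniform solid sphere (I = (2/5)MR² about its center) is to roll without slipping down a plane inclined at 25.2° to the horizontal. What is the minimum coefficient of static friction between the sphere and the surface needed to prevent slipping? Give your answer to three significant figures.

μ_min ≈ 0.134

For this body I = (2/5)MR², i.e. k = I/(MR²) = 0.4.
Translational: Mg sinθ − f = Ma. Rotational about the CM: fR = Iα = kMRa, so f = kMa.
These give a = g sinθ/(1+k) and the required friction f = kMg sinθ/(1+k).
The normal force is N = Mg cosθ, so μ_min = f/N = k tanθ/(1+k).
μ_min = 0.4 × tan25.2° / 1.4 ≈ 0.134.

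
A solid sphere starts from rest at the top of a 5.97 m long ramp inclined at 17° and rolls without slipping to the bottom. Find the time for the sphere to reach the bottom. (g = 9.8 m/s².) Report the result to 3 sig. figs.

t ≈ 2.42 s

For this body I = (2/5)MR², i.e. k = I/(MR²) = 0.4.
Translational: Mg sinθ − f = Ma. Rotational about the CM: fR = Iα = kMRa, so f = kMa.
Hence a = g sinθ/(1+k) = 9.8×sin17°/1.4 = 2.047 m/s².
With constant a from rest, t = √(2L/a) = √(2·5.97/2.047) ≈ 2.42 s.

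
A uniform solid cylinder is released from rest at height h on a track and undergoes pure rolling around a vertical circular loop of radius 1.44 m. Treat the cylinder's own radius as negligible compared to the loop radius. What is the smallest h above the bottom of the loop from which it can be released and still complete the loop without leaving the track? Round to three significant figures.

Here I = (1/2)MR², so the shape factor k = I/(MR²) = 0.5.
At the top of the loop, the minimum-contact condition is Mg = Mv_top²/r, so v_top² = gr.
With ω = v/R, the kinetic energy at speed v is ½(1+k)Mv² = (3/4)Mv².
Energy conservation from release (height h) to the top (height 2r): Mgh = Mg(2r) + (3/4)M·gr.
Thus h_min = 2r + (1+k)r/2 = r(2 + 1.5/2) = 1.44 × 2.75 ≈ 3.96 m.

h_min ≈ 3.96 m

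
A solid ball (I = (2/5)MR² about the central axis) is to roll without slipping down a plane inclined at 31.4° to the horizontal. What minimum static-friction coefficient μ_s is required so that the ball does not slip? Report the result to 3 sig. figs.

For this body I = (2/5)MR², i.e. k = I/(MR²) = 0.4.
Newton's second law down the slope: Mg sinθ − f = Ma. The torque equation fR = Iα (with α = a/R) gives f = kMa.
These give a = g sinθ/(1+k) and the required friction f = kMg sinθ/(1+k).
The normal force is N = Mg cosθ, so μ_min = f/N = k tanθ/(1+k).
μ_min = 0.4 × tan31.4° / 1.4 ≈ 0.174.

μ_min ≈ 0.174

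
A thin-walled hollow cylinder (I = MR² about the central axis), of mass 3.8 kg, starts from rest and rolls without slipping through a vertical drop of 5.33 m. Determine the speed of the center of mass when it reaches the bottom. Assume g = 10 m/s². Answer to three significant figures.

For this body I = MR², i.e. k = I/(MR²) = 1.
The rolling condition ω = v/R makes the rotational term ½I(v/R)² = ½kMv², so KE_total = ½(1+k)Mv² = Mv².
Setting Mgh = Mv² gives v = √(2gh/(1+k)) = √(2·10·5.33/2) ≈ 7.30 m/s.

v ≈ 7.30 m/s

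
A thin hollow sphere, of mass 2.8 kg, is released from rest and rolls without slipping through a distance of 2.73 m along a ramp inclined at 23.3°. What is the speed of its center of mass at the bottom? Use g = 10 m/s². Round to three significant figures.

For this body I = (2/3)MR², i.e. k = I/(MR²) = 2/3.
Pure rolling means v = ωR; then KE = ½Mv² + ½I(v/R)² = ½(1+k)Mv² = (5/6)Mv².
The vertical drop is h = L sinθ = 2.73 × sin23.3° = 1.08 m.
Setting Mgh = (5/6)Mv² gives v = √(2gh/(1+k)) = √(2·10·1.08/1.667) ≈ 3.60 m/s.

v ≈ 3.60 m/s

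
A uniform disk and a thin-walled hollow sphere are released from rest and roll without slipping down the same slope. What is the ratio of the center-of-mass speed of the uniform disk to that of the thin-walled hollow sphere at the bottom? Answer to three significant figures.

v_ratio ≈ 1.05

Each satisfies Mgh = ½(1+k)Mv² with k = I/(MR²), so v ∝ 1/√(1+k).
For the uniform disk k = 0.5; for the thin-walled hollow sphere k = 2/3.
v₁/v₂ = √((1+k₂)/(1+k₁)) = √(1.667/1.5) ≈ 1.05.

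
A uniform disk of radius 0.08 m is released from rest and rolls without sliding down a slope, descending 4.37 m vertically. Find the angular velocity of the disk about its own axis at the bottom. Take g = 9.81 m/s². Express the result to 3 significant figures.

The moment of inertia is (1/2)MR², giving k ≡ I/(MR²) = 0.5.
Rolling without slipping gives ω = v/R, so the total kinetic energy is ½Mv² + ½Iω² = ½(1+k)Mv² = (3/4)Mv².
Energy conservation Mgh = ½(1+k)Mv² gives v = √(2gh/(1+k)) = √(2 × 9.81 × 4.37 / 1.5) = 7.56 m/s.
Then ω = v/R = 7.56 / 0.08 ≈ 94.5 rad/s.

ω ≈ 94.5 rad/s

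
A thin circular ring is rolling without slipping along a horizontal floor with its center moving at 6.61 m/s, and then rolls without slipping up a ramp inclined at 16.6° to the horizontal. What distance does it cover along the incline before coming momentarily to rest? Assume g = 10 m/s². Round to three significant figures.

d ≈ 15.3 m

For this body I = MR², i.e. k = I/(MR²) = 1.
Rolling without slipping gives ω = v/R, so the total kinetic energy is ½Mv² + ½Iω² = ½(1+k)Mv² = Mv².
Setting this equal to Mgh gives the vertical rise h = (1+k)v₀²/(2g) = 2×6.61²/(2×10) = 4.369 m.
Along the incline, d = h/sinθ = 4.369/sin16.6° ≈ 15.3 m.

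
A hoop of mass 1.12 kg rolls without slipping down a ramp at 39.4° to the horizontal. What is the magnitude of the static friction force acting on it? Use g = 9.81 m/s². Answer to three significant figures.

With I = MR², the ratio k = I/(MR²) is 1.
Newton's second law down the slope: Mg sinθ − f = Ma. The torque equation fR = Iα (with α = a/R) gives f = kMa.
Combining, a = g sinθ/(1+k) and f = kMa = kMg sinθ/(1+k).
f = 1 × 1.12 × 9.81 × sin39.4° / 2 ≈ 3.49 N.

f ≈ 3.49 N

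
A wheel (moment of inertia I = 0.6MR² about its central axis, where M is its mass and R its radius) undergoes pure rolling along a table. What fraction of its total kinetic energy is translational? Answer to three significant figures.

fraction ≈ 0.625

Here I = 0.6MR², so the shape factor k = I/(MR²) = 0.6.
With ω = v/R, KE_trans = ½Mv² and KE_rot = ½Iω² = ½kMv², so KE_total = ½(1+k)Mv².
The translational fraction is therefore 1/(1+k) = 1/1.6 ≈ 0.625.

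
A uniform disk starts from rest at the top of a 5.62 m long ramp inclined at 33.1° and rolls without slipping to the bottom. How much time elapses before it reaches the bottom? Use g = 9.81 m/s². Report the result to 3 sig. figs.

For this body I = (1/2)MR², i.e. k = I/(MR²) = 0.5.
Along the incline Mg sinθ − f = Ma, and torque about the center fR = Iα = kMR²(a/R) gives f = kMa.
Hence a = g sinθ/(1+k) = 9.81×sin33.1°/1.5 = 3.572 m/s².
With constant a from rest, t = √(2L/a) = √(2·5.62/3.572) ≈ 1.77 s.

t ≈ 1.77 s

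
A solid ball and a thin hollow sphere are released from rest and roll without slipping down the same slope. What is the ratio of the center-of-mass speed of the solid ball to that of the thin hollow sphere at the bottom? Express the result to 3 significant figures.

v_ratio ≈ 1.09

Each satisfies Mgh = ½(1+k)Mv² with k = I/(MR²), so v ∝ 1/√(1+k).
For the solid ball k = 0.4; for the thin hollow sphere k = 2/3.
v₁/v₂ = √((1+k₂)/(1+k₁)) = √(1.667/1.4) ≈ 1.09.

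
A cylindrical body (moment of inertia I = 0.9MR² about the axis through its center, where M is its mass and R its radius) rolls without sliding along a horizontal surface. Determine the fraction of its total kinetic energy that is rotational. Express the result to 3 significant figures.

Here I = 0.9MR², so the shape factor k = I/(MR²) = 0.9.
Since ω = v/R, the translational part is ½Mv² and the rotational part is ½I(v/R)² = ½kMv²; the total is ½(1+k)Mv².
The rotational fraction is therefore k/(1+k) = 0.9/1.9 ≈ 0.474.

fraction ≈ 0.474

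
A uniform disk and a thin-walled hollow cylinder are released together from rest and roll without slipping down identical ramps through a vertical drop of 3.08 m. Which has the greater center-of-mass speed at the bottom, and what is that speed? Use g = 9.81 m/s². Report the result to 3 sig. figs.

For rolling without slipping, Mgh = ½(1+k)Mv² where k = I/(MR²), so v = √(2gh/(1+k)).
Uniform disk: k = 0.5, giving v = √(2×9.81×3.08/1.5) = 6.347 m/s.
Thin-walled hollow cylinder: k = 1, giving v = √(2×9.81×3.08/2) = 5.497 m/s.
The smaller k wins: the uniform disk, at ≈ 6.35 m/s.

the uniform disk, at v ≈ 6.35 m/s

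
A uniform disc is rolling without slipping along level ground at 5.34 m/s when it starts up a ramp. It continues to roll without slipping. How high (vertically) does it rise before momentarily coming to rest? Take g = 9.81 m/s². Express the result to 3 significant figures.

h ≈ 2.18 m

For this body I = (1/2)MR², i.e. k = I/(MR²) = 0.5.
Rolling without slipping gives ω = v/R, so the total kinetic energy is ½Mv² + ½Iω² = ½(1+k)Mv² = (3/4)Mv².
At the top the kinetic energy is zero, so (3/4)Mv₀² = Mgh.
Thus h = (1+k)v₀²/(2g) = 1.5 × 5.34² / (2 × 9.81) ≈ 2.18 m.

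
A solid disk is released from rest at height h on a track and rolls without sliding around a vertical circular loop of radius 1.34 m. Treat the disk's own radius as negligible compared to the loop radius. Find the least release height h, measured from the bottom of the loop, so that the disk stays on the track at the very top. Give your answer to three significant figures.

With I = (1/2)MR², the ratio k = I/(MR²) is 0.5.
At the top, contact is just lost when gravity alone supplies the centripetal force: Mg = Mv_top²/r, i.e. v_top² = gr.
With ω = v/R, the kinetic energy at speed v is ½(1+k)Mv² = (3/4)Mv².
Energy conservation from release (height h) to the top (height 2r): Mgh = Mg(2r) + (3/4)M·gr.
Thus h_min = 2r + (1+k)r/2 = r(2 + 1.5/2) = 1.34 × 2.75 ≈ 3.69 m.

h_min ≈ 3.69 m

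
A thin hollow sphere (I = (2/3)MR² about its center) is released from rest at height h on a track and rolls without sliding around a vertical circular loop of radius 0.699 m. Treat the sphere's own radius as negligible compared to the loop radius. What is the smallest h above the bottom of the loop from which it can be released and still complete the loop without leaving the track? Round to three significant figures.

For this body I = (2/3)MR², i.e. k = I/(MR²) = 2/3.
At the top, contact is just lost when gravity alone supplies the centripetal force: Mg = Mv_top²/r, i.e. v_top² = gr.
With ω = v/R, the kinetic energy at speed v is ½(1+k)Mv² = (5/6)Mv².
Energy conservation from release (height h) to the top (height 2r): Mgh = Mg(2r) + (5/6)M·gr.
Thus h_min = 2r + (1+k)r/2 = r(2 + 1.667/2) = 0.699 × 2.833 ≈ 1.98 m.

h_min ≈ 1.98 m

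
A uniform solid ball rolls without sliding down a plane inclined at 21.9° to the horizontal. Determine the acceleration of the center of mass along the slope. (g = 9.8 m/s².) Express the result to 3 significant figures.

Here I = (2/5)MR², so the shape factor k = I/(MR²) = 0.4.
Along the incline Mg sinθ − f = Ma, and torque about the center fR = Iα = kMR²(a/R) gives f = kMa.
Eliminating f: Mg sinθ = (1+k)Ma, so a = g sinθ/(1+k) = 9.8 × sin21.9° / 1.4 ≈ 2.61 m/s².

a ≈ 2.61 m/s²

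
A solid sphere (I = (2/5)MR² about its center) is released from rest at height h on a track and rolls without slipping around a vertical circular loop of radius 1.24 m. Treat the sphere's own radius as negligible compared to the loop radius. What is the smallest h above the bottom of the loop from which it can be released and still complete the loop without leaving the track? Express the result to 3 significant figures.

Here I = (2/5)MR², so the shape factor k = I/(MR²) = 0.4.
At the top, contact is just lost when gravity alone supplies the centripetal force: Mg = Mv_top²/r, i.e. v_top² = gr.
With ω = v/R, the kinetic energy at speed v is ½(1+k)Mv² = (7/10)Mv².
Energy conservation from release (height h) to the top (height 2r): Mgh = Mg(2r) + (7/10)M·gr.
Thus h_min = 2r + (1+k)r/2 = r(2 + 1.4/2) = 1.24 × 2.7 ≈ 3.35 m.

h_min ≈ 3.35 m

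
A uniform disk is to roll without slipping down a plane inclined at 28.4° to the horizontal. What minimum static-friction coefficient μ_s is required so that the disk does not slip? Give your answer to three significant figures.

Here I = (1/2)MR², so the shape factor k = I/(MR²) = 0.5.
Translational: Mg sinθ − f = Ma. Rotational about the CM: fR = Iα = kMRa, so f = kMa.
These give a = g sinθ/(1+k) and the required friction f = kMg sinθ/(1+k).
The normal force is N = Mg cosθ, so μ_min = f/N = k tanθ/(1+k).
μ_min = 0.5 × tan28.4° / 1.5 ≈ 0.180.

μ_min ≈ 0.180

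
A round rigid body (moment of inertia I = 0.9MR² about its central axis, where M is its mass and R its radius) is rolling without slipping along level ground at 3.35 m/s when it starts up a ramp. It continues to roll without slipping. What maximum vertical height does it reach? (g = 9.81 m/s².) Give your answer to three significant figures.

The moment of inertia is 0.9MR², giving k ≡ I/(MR²) = 0.9.
Rolling without slipping gives ω = v/R, so the total kinetic energy is ½Mv² + ½Iω² = ½(1+k)Mv² = (19/20)Mv².
At the top the kinetic energy is zero, so (19/20)Mv₀² = Mgh.
Thus h = (1+k)v₀²/(2g) = 1.9 × 3.35² / (2 × 9.81) ≈ 1.09 m.

h ≈ 1.09 m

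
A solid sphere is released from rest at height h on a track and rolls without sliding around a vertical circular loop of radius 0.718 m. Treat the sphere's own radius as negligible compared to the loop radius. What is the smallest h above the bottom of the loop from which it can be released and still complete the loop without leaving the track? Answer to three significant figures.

h_min ≈ 1.94 m

Here I = (2/5)MR², so the shape factor k = I/(MR²) = 0.4.
At the top of the loop, the minimum-contact condition is Mg = Mv_top²/r, so v_top² = gr.
With ω = v/R, the kinetic energy at speed v is ½(1+k)Mv² = (7/10)Mv².
Energy conservation from release (height h) to the top (height 2r): Mgh = Mg(2r) + (7/10)M·gr.
Thus h_min = 2r + (1+k)r/2 = r(2 + 1.4/2) = 0.718 × 2.7 ≈ 1.94 m.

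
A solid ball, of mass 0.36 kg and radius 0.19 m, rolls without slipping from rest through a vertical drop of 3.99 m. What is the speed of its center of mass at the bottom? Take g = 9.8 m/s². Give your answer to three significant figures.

v ≈ 7.47 m/s

Here I = (2/5)MR², so the shape factor k = I/(MR²) = 0.4.
Rolling without slipping gives ω = v/R, so the total kinetic energy is ½Mv² + ½Iω² = ½(1+k)Mv² = (7/10)Mv².
Setting Mgh = (7/10)Mv² gives v = √(2gh/(1+k)) = √(2·9.8·3.99/1.4) ≈ 7.47 m/s.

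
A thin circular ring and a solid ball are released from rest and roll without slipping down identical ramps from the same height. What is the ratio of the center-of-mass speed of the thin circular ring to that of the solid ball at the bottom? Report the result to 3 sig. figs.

Each satisfies Mgh = ½(1+k)Mv² with k = I/(MR²), so v ∝ 1/√(1+k).
For the thin circular ring k = 1; for the solid ball k = 0.4.
v₁/v₂ = √((1+k₂)/(1+k₁)) = √(1.4/2) ≈ 0.837.

v_ratio ≈ 0.837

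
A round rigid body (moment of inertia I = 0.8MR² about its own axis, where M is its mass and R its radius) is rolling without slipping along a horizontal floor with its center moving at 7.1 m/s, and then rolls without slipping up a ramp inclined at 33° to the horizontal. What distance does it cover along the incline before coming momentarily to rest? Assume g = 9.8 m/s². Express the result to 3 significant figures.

For this body I = 0.8MR², i.e. k = I/(MR²) = 0.8.
Pure rolling means v = ωR; then KE = ½Mv² + ½I(v/R)² = ½(1+k)Mv² = (9/10)Mv².
Setting this equal to Mgh gives the vertical rise h = (1+k)v₀²/(2g) = 1.8×7.1²/(2×9.8) = 4.629 m.
The distance along the slope is d = h/sinθ = 4.629/sin33° ≈ 8.50 m.

d ≈ 8.50 m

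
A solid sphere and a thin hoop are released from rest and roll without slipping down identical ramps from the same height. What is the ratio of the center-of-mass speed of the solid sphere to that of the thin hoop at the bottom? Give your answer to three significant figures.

Each satisfies Mgh = ½(1+k)Mv² with k = I/(MR²), so v ∝ 1/√(1+k).
For the solid sphere k = 0.4; for the thin hoop k = 1.
v₁/v₂ = √((1+k₂)/(1+k₁)) = √(2/1.4) ≈ 1.20.

v_ratio ≈ 1.20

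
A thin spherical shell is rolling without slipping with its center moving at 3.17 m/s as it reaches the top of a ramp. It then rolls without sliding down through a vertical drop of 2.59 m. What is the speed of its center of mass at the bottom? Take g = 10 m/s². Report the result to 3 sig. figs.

v ≈ 6.41 m/s

For this body I = (2/3)MR², i.e. k = I/(MR²) = 2/3.
The rolling condition ω = v/R makes the rotational term ½I(v/R)² = ½kMv², so KE_total = ½(1+k)Mv² = (5/6)Mv².
Conserving energy between top and bottom: (5/6)Mv² = (5/6)Mv₀² + Mgh, hence v² = v₀² + 2gh/(1+k).
v = √(3.17² + 2×10×2.59/1.667) = √41.13 ≈ 6.41 m/s.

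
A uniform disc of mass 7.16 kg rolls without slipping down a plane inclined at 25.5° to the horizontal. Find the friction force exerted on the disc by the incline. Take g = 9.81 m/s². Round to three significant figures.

The moment of inertia is (1/2)MR², giving k ≡ I/(MR²) = 0.5.
Newton's second law down the slope: Mg sinθ − f = Ma. The torque equation fR = Iα (with α = a/R) gives f = kMa.
Combining, a = g sinθ/(1+k) and f = kMa = kMg sinθ/(1+k).
f = 0.5 × 7.16 × 9.81 × sin25.5° / 1.5 ≈ 10.1 N.

f ≈ 10.1 N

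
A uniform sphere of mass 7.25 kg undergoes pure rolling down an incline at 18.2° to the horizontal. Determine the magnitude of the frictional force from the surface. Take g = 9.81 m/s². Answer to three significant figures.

The moment of inertia is (2/5)MR², giving k ≡ I/(MR²) = 0.4.
Newton's second law down the slope: Mg sinθ − f = Ma. The torque equation fR = Iα (with α = a/R) gives f = kMa.
Combining, a = g sinθ/(1+k) and f = kMa = kMg sinθ/(1+k).
f = 0.4 × 7.25 × 9.81 × sin18.2° / 1.4 ≈ 6.35 N.

f ≈ 6.35 N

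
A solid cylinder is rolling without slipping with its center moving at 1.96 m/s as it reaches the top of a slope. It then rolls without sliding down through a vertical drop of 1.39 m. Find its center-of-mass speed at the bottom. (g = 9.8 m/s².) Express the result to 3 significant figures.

For this body I = (1/2)MR², i.e. k = I/(MR²) = 0.5.
The rolling condition ω = v/R makes the rotational term ½I(v/R)² = ½kMv², so KE_total = ½(1+k)Mv² = (3/4)Mv².
Energy conservation: (3/4)Mv₀² + Mgh = (3/4)Mv², so v² = v₀² + 2gh/(1+k).
v = √(1.96² + 2×9.8×1.39/1.5) = √22 ≈ 4.69 m/s.

v ≈ 4.69 m/s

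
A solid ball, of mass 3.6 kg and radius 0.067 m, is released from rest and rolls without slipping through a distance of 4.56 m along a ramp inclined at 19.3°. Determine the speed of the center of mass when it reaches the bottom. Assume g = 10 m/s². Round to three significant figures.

With I = (2/5)MR², the ratio k = I/(MR²) is 0.4.
The rolling condition ω = v/R makes the rotational term ½I(v/R)² = ½kMv², so KE_total = ½(1+k)Mv² = (7/10)Mv².
The vertical drop is h = L sinθ = 4.56 × sin19.3° = 1.507 m.
Energy conservation: Mgh = (7/10)Mv², so v = √(2gh/(1+k)) = √(2 × 10 × 1.507 / 1.4) ≈ 4.64 m/s.

v ≈ 4.64 m/s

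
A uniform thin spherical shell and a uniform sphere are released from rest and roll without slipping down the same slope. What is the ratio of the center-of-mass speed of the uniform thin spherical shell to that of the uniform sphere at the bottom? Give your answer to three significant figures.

v_ratio ≈ 0.917

Each satisfies Mgh = ½(1+k)Mv² with k = I/(MR²), so v ∝ 1/√(1+k).
For the uniform thin spherical shell k = 2/3; for the uniform sphere k = 0.4.
v₁/v₂ = √((1+k₂)/(1+k₁)) = √(1.4/1.667) ≈ 0.917.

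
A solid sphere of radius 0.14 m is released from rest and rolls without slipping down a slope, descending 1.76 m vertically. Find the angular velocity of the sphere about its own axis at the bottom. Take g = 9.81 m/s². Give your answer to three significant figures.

ω ≈ 35.5 rad/s

The moment of inertia is (2/5)MR², giving k ≡ I/(MR²) = 0.4.
Pure rolling means v = ωR; then KE = ½Mv² + ½I(v/R)² = ½(1+k)Mv² = (7/10)Mv².
Energy conservation Mgh = ½(1+k)Mv² gives v = √(2gh/(1+k)) = √(2 × 9.81 × 1.76 / 1.4) = 4.966 m/s.
The angular speed follows from ω = v/R = 4.966/0.14 ≈ 35.5 rad/s.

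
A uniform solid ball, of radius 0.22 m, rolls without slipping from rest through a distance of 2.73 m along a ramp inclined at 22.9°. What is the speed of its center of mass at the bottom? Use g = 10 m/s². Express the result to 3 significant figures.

Here I = (2/5)MR², so the shape factor k = I/(MR²) = 0.4.
The rolling condition ω = v/R makes the rotational term ½I(v/R)² = ½kMv², so KE_total = ½(1+k)Mv² = (7/10)Mv².
The vertical drop is h = L sinθ = 2.73 × sin22.9° = 1.062 m.
Energy conservation: Mgh = (7/10)Mv², so v = √(2gh/(1+k)) = √(2 × 10 × 1.062 / 1.4) ≈ 3.90 m/s.

v ≈ 3.90 m/s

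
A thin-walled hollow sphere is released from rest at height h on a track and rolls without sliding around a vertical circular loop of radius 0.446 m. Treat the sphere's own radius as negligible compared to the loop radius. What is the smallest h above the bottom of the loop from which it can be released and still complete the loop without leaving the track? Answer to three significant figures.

With I = (2/3)MR², the ratio k = I/(MR²) is 2/3.
At the top, contact is just lost when gravity alone supplies the centripetal force: Mg = Mv_top²/r, i.e. v_top² = gr.
With ω = v/R, the kinetic energy at speed v is ½(1+k)Mv² = (5/6)Mv².
Energy conservation from release (height h) to the top (height 2r): Mgh = Mg(2r) + (5/6)M·gr.
Thus h_min = 2r + (1+k)r/2 = r(2 + 1.667/2) = 0.446 × 2.833 ≈ 1.26 m.

h_min ≈ 1.26 m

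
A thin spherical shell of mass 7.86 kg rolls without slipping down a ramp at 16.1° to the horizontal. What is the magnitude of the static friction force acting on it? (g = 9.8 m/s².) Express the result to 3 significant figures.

For this body I = (2/3)MR², i.e. k = I/(MR²) = 2/3.
Translational: Mg sinθ − f = Ma. Rotational about the CM: fR = Iα = kMRa, so f = kMa.
Combining, a = g sinθ/(1+k) and f = kMa = kMg sinθ/(1+k).
f = (2/3) × 7.86 × 9.8 × sin16.1° / 1.667 ≈ 8.54 N.

f ≈ 8.54 N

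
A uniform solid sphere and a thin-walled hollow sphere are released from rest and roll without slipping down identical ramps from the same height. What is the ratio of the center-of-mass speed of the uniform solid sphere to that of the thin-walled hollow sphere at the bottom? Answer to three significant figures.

Each satisfies Mgh = ½(1+k)Mv² with k = I/(MR²), so v ∝ 1/√(1+k).
For the uniform solid sphere k = 0.4; for the thin-walled hollow sphere k = 2/3.
v₁/v₂ = √((1+k₂)/(1+k₁)) = √(1.667/1.4) ≈ 1.09.

v_ratio ≈ 1.09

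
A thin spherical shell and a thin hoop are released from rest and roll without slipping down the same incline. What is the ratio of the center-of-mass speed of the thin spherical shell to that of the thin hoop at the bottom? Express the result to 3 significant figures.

Each satisfies Mgh = ½(1+k)Mv² with k = I/(MR²), so v ∝ 1/√(1+k).
For the thin spherical shell k = 2/3; for the thin hoop k = 1.
v₁/v₂ = √((1+k₂)/(1+k₁)) = √(2/1.667) ≈ 1.10.

v_ratio ≈ 1.10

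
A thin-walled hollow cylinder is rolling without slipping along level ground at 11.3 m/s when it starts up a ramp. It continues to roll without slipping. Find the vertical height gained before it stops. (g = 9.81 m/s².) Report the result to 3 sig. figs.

With I = MR², the ratio k = I/(MR²) is 1.
Pure rolling means v = ωR; then KE = ½Mv² + ½I(v/R)² = ½(1+k)Mv² = Mv².
All of this converts to potential energy at the highest point: Mv₀² = Mgh.
Thus h = (1+k)v₀²/(2g) = 2 × 11.3² / (2 × 9.81) ≈ 13.0 m.

h ≈ 13.0 m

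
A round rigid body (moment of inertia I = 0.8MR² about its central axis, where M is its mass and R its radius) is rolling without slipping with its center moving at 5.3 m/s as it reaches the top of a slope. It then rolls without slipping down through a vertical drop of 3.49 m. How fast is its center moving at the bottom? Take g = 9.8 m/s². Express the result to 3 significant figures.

Here I = 0.8MR², so the shape factor k = I/(MR²) = 0.8.
Pure rolling means v = ωR; then KE = ½Mv² + ½I(v/R)² = ½(1+k)Mv² = (9/10)Mv².
Energy conservation: (9/10)Mv₀² + Mgh = (9/10)Mv², so v² = v₀² + 2gh/(1+k).
v = √(5.3² + 2×9.8×3.49/1.8) = √66.09 ≈ 8.13 m/s.

v ≈ 8.13 m/s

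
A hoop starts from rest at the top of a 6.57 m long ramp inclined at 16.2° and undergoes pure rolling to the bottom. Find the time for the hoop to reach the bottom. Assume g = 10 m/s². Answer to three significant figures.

The moment of inertia is MR², giving k ≡ I/(MR²) = 1.
Translational: Mg sinθ − f = Ma. Rotational about the CM: fR = Iα = kMRa, so f = kMa.
Hence a = g sinθ/(1+k) = 10×sin16.2°/2 = 1.395 m/s².
With constant a from rest, t = √(2L/a) = √(2·6.57/1.395) ≈ 3.07 s.

t ≈ 3.07 s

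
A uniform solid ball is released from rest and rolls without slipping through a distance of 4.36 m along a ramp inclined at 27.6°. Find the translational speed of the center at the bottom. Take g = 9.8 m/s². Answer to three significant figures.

Here I = (2/5)MR², so the shape factor k = I/(MR²) = 0.4.
Rolling without slipping gives ω = v/R, so the total kinetic energy is ½Mv² + ½Iω² = ½(1+k)Mv² = (7/10)Mv².
The vertical drop is h = L sinθ = 4.36 × sin27.6° = 2.02 m.
Setting Mgh = (7/10)Mv² gives v = √(2gh/(1+k)) = √(2·9.8·2.02/1.4) ≈ 5.32 m/s.

v ≈ 5.32 m/s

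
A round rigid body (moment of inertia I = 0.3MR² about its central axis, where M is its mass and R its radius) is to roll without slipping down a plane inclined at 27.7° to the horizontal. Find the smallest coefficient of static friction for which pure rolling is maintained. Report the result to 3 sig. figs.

μ_min ≈ 0.121

The moment of inertia is 0.3MR², giving k ≡ I/(MR²) = 0.3.
Newton's second law down the slope: Mg sinθ − f = Ma. The torque equation fR = Iα (with α = a/R) gives f = kMa.
These give a = g sinθ/(1+k) and the required friction f = kMg sinθ/(1+k).
The normal force is N = Mg cosθ, so μ_min = f/N = k tanθ/(1+k).
μ_min = 0.3 × tan27.7° / 1.3 ≈ 0.121.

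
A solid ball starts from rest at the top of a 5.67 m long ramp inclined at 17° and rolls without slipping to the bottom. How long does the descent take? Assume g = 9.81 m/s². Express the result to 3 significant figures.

t ≈ 2.35 s

For this body I = (2/5)MR², i.e. k = I/(MR²) = 0.4.
Translational: Mg sinθ − f = Ma. Rotational about the CM: fR = Iα = kMRa, so f = kMa.
Hence a = g sinθ/(1+k) = 9.81×sin17°/1.4 = 2.049 m/s².
With constant a from rest, t = √(2L/a) = √(2·5.67/2.049) ≈ 2.35 s.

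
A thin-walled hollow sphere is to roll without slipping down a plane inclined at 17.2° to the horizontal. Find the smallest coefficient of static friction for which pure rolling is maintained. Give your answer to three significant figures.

μ_min ≈ 0.124

Here I = (2/3)MR², so the shape factor k = I/(MR²) = 2/3.
Translational: Mg sinθ − f = Ma. Rotational about the CM: fR = Iα = kMRa, so f = kMa.
These give a = g sinθ/(1+k) and the required friction f = kMg sinθ/(1+k).
The normal force is N = Mg cosθ, so μ_min = f/N = k tanθ/(1+k).
μ_min = (2/3) × tan17.2° / 1.667 ≈ 0.124.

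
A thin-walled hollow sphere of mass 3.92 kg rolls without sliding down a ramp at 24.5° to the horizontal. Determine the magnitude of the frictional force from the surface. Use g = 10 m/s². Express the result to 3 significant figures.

f ≈ 6.50 N

For this body I = (2/3)MR², i.e. k = I/(MR²) = 2/3.
Translational: Mg sinθ − f = Ma. Rotational about the CM: fR = Iα = kMRa, so f = kMa.
Combining, a = g sinθ/(1+k) and f = kMa = kMg sinθ/(1+k).
f = (2/3) × 3.92 × 10 × sin24.5° / 1.667 ≈ 6.50 N.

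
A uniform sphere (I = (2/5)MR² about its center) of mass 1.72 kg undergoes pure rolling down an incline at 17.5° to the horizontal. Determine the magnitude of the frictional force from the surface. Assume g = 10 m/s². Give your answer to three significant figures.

With I = (2/5)MR², the ratio k = I/(MR²) is 0.4.
Along the incline Mg sinθ − f = Ma, and torque about the center fR = Iα = kMR²(a/R) gives f = kMa.
Combining, a = g sinθ/(1+k) and f = kMa = kMg sinθ/(1+k).
f = 0.4 × 1.72 × 10 × sin17.5° / 1.4 ≈ 1.48 N.

f ≈ 1.48 N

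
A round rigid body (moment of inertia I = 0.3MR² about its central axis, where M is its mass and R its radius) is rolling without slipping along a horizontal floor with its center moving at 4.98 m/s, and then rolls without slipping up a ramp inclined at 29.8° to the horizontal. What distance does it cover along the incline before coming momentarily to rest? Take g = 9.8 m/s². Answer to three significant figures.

The moment of inertia is 0.3MR², giving k ≡ I/(MR²) = 0.3.
Pure rolling means v = ωR; then KE = ½Mv² + ½I(v/R)² = ½(1+k)Mv² = (13/20)Mv².
Setting this equal to Mgh gives the vertical rise h = (1+k)v₀²/(2g) = 1.3×4.98²/(2×9.8) = 1.645 m.
The distance along the slope is d = h/sinθ = 1.645/sin29.8° ≈ 3.31 m.

d ≈ 3.31 m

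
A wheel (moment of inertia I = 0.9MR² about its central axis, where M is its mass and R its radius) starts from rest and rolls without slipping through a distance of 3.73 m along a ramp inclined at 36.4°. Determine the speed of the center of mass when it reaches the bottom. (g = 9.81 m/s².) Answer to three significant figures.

v ≈ 4.78 m/s

With I = 0.9MR², the ratio k = I/(MR²) is 0.9.
Since it rolls without slipping, ω = v/R and KE = ½Mv² + ½Iω² = ½(1+k)Mv² = (19/20)Mv².
The vertical drop is h = L sinθ = 3.73 × sin36.4° = 2.213 m.
Energy conservation: Mgh = (19/20)Mv², so v = √(2gh/(1+k)) = √(2 × 9.81 × 2.213 / 1.9) ≈ 4.78 m/s.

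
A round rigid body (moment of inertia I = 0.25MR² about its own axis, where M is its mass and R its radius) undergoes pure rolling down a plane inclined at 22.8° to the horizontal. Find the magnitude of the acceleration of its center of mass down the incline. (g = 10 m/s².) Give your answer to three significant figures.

a ≈ 3.10 m/s²

Here I = 0.25MR², so the shape factor k = I/(MR²) = 0.25.
Translational: Mg sinθ − f = Ma. Rotational about the CM: fR = Iα = kMRa, so f = kMa.
Eliminating f: Mg sinθ = (1+k)Ma, so a = g sinθ/(1+k) = 10 × sin22.8° / 1.25 ≈ 3.10 m/s².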